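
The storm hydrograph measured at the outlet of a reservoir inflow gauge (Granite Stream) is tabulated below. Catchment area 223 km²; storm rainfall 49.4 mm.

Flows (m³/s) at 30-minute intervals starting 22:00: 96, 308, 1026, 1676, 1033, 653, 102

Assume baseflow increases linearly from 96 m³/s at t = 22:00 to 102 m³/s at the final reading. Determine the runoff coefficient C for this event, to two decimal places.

ΣQ_DR = 4201 m³/s; V = ΣQ_DR·Δt = 7.562 × 10^6 m³.
Runoff depth d = V / A = 33.91 mm.
C = d / P = 33.91 / 49.4 = 0.69.

C ≈ 0.69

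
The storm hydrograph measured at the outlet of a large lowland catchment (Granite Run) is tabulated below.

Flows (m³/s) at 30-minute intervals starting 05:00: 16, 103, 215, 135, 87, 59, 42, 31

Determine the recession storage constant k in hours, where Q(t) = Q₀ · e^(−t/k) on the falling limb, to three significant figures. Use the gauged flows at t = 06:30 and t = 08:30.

On the falling limb, Q drops from 135 to 31 m³/s between t = 06:30 and t = 08:30 (Δt = 2 h).
k = −Δt / ln(Q₂/Q₁) = −2 / ln(31/135) = 1.36 h.

k ≈ 1.36 h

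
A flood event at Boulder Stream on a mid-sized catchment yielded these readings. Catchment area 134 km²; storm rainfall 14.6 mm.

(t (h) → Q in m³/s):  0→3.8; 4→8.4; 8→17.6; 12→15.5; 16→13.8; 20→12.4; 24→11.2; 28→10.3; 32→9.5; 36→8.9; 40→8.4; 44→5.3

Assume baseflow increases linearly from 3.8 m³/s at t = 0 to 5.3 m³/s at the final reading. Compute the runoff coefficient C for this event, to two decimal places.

ΣQ_DR = 70.50 m³/s; V = ΣQ_DR·Δt = 1.015 × 10^6 m³.
Runoff depth d = V / A = 7.576 mm.
C = d / P = 7.576 / 14.6 = 0.52.

C ≈ 0.52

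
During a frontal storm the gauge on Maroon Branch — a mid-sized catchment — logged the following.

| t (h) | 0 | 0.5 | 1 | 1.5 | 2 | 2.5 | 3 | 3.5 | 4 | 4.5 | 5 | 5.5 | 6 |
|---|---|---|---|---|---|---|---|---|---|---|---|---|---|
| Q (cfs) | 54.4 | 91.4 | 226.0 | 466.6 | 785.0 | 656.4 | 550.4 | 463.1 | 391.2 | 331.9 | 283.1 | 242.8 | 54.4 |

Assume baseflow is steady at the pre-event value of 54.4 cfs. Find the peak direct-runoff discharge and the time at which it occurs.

Q_p = 730.6 cfs at t = 2 h

Subtracting baseflow gives direct-runoff ordinates: 0.0, 37.0, 171.6, 412.2, 730.6, 602.0, 496.0, 408.7, 336.8, 277.5, 228.7, 188.4, 0.0 cfs.
The maximum is 730.6 cfs, occurring at the reading for t = 2 h.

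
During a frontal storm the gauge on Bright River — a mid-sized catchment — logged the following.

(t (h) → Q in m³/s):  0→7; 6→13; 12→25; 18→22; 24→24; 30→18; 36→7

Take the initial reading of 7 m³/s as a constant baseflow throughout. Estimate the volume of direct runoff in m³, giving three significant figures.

V ≈ 1.45 × 10^6 m³

Direct-runoff ordinates (Q − Q_b): 0.0, 6.0, 18.0, 15.0, 17.0, 11.0, 0.0 m³/s.
ΣQ_DR = 67.00 m³/s.
With Δt = 6 h = 21600 s, V = ΣQ_DR · Δt = 67.00 × 21600 = 1.45 × 10^6 m³.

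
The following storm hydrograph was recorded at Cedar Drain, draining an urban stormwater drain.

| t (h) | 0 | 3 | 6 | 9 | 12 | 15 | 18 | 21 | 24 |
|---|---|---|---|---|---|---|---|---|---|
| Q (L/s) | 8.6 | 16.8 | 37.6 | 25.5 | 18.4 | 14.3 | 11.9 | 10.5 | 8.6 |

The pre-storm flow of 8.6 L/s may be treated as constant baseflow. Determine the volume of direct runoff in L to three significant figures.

Direct-runoff ordinates (Q − Q_b): 0.0, 8.2, 29.0, 16.9, 9.8, 5.7, 3.3, 1.9, 0.0 L/s.
ΣQ_DR = 74.80 L/s.
With Δt = 3 h = 10800 s, V = ΣQ_DR · Δt = 74.80 × 10800 = 8.08 × 10^5 L.

V ≈ 8.08 × 10^5 L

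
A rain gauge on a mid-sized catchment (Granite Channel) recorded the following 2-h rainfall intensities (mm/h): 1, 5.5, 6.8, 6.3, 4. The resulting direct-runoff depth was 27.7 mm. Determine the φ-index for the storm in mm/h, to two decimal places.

Only the 4 blocks with intensity above φ contribute runoff: 5.5, 6.8, 6.3, 4 mm/h.
Σ(I−φ)·Δt = d  ⇒  (5.5+6.8+6.3+4 − 4φ)·2 = 27.7
φ = (22.60 − 27.7/2) / 4 = 2.19 mm/h.

φ ≈ 2.19 mm/h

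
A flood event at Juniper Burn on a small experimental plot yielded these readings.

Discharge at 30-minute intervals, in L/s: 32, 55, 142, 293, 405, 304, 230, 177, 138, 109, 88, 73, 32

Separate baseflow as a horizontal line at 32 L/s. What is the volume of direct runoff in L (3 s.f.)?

Direct-runoff ordinates (Q − Q_b): 0.0, 23.0, 110.0, 261.0, 373.0, 272.0, 198.0, 145.0, 106.0, 77.0, 56.0, 41.0, 0.0 L/s.
ΣQ_DR = 1662 L/s.
With Δt = 0.5 h = 1800 s, V = ΣQ_DR · Δt = 1662 × 1800 = 2.99 × 10^6 L.

V ≈ 2.99 × 10^6 L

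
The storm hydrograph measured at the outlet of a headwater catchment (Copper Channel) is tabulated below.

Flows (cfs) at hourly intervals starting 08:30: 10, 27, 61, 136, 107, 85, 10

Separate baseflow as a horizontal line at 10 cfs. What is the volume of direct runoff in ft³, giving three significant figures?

V ≈ 1.32 × 10^6 ft³

Direct-runoff ordinates (Q − Q_b): 0.0, 17.0, 51.0, 126.0, 97.0, 75.0, 0.0 cfs.
ΣQ_DR = 366.0 cfs.
With Δt = 1 h = 3600 s, V = ΣQ_DR · Δt = 366.0 × 3600 = 1.32 × 10^6 ft³.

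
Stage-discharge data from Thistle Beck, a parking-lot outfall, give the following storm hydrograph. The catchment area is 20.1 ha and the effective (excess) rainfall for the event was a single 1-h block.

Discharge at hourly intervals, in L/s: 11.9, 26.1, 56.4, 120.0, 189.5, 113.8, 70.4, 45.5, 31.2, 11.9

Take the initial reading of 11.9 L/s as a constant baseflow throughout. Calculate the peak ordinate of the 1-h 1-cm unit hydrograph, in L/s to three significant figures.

Direct runoff: 0.0, 14.2, 44.5, 108.1, 177.6, 101.9, 58.5, 33.6, 19.3, 0.0 L/s; ΣQ_DR = 557.7 L/s, peak = 177.6 L/s.
Runoff depth d = ΣQ_DR·Δt / A = 557.7 × 3600 / (20.1 ha) = 9.989 mm.
The 1-cm UH is the DRH scaled by (10 mm)/d, so U_p = 177.6 × 10/9.989 = 178 L/s.

U_p ≈ 178 L/s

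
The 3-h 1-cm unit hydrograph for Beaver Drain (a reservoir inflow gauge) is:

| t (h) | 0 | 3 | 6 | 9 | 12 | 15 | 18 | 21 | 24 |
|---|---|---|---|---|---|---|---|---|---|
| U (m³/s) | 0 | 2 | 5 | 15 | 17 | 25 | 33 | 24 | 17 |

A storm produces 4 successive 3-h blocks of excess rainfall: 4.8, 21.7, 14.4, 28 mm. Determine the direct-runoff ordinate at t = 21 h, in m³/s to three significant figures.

By discrete convolution, Q_j = Σ (P_i / 10 mm) · U_{j−i}.
At t = 21 h (j=7): Q = (4.8/10)·24 + (21.7/10)·33 + (14.4/10)·25 + (28/10)·17 = 167 m³/s.

Q ≈ 167 m³/s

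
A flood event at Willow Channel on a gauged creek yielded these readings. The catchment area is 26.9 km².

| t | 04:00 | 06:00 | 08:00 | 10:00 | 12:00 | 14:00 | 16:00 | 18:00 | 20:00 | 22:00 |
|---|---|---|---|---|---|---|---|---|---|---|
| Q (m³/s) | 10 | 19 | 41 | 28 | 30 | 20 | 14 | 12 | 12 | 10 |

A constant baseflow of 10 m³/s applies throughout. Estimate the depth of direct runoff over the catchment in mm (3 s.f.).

Direct runoff: 0.0, 9.0, 31.0, 18.0, 20.0, 10.0, 4.0, 2.0, 2.0, 0.0 m³/s; ΣQ_DR = 96.00 m³/s.
V = ΣQ_DR · Δt = 96.00 × 7200 s = 6.912 × 10^5 m³.
Over A = 26.9 km², depth = V / A = 25.7 mm.

d ≈ 25.7 mm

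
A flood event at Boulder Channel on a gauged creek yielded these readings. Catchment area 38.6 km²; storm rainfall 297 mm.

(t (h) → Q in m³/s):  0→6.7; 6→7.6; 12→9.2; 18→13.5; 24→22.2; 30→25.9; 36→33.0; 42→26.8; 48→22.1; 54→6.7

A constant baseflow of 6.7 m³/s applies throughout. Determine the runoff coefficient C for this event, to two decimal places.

C ≈ 0.20

ΣQ_DR = 106.7 m³/s; V = ΣQ_DR·Δt = 2.305 × 10^6 m³.
Runoff depth d = V / A = 59.71 mm.
C = d / P = 59.71 / 297 = 0.20.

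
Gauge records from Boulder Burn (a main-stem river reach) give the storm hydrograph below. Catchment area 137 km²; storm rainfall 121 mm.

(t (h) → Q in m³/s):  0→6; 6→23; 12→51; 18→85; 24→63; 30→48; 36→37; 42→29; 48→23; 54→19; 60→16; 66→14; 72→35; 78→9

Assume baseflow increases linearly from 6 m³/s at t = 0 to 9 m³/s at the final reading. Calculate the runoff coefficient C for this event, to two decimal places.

ΣQ_DR = 353.0 m³/s; V = ΣQ_DR·Δt = 7.625 × 10^6 m³.
Runoff depth d = V / A = 55.66 mm.
C = d / P = 55.66 / 121 = 0.46.

C ≈ 0.46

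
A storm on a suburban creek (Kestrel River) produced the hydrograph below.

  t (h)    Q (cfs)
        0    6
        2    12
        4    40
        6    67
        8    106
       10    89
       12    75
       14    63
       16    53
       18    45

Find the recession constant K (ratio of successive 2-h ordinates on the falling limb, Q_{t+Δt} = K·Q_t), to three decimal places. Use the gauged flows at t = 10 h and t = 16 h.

K ≈ 0.841

Using the recession-limb readings at t = 10 h and t = 16 h: Q falls from 89 to 53 cfs over 3 intervals.
K = (Q₂/Q₁)^(1/3) = (53/89)^(1/3) = 0.841.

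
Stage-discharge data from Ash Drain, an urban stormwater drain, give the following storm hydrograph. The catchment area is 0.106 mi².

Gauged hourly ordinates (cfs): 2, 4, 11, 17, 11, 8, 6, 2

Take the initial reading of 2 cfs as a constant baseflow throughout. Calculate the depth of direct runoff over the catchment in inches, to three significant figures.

d ≈ 0.658 in

Direct runoff: 0.0, 2.0, 9.0, 15.0, 9.0, 6.0, 4.0, 0.0 cfs; ΣQ_DR = 45.00 cfs.
V = ΣQ_DR · Δt = 45.00 × 3600 s = 1.620 × 10^5 ft³.
Over A = 0.106 mi², depth = V / A = 0.658 in.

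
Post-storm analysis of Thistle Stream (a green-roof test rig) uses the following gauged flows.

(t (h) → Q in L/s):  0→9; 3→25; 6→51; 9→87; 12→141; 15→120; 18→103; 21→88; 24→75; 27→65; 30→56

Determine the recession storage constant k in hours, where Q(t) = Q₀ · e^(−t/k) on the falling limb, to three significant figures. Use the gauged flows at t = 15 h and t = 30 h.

On the falling limb, Q drops from 120 to 56 L/s between t = 15 h and t = 30 h (Δt = 15 h).
k = −Δt / ln(Q₂/Q₁) = −15 / ln(56/120) = 19.7 h.

k ≈ 19.7 h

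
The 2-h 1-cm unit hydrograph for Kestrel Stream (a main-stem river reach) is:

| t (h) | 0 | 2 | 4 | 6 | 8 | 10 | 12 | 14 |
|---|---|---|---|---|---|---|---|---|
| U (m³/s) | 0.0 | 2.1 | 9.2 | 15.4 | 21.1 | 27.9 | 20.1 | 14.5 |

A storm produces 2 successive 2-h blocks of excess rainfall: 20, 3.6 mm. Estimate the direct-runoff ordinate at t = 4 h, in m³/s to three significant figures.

Q ≈ 19.2 m³/s

By discrete convolution, Q_j = Σ (P_i / 10 mm) · U_{j−i}.
At t = 4 h (j=2): Q = (20/10)·9.2 + (3.6/10)·2.1 = 19.2 m³/s.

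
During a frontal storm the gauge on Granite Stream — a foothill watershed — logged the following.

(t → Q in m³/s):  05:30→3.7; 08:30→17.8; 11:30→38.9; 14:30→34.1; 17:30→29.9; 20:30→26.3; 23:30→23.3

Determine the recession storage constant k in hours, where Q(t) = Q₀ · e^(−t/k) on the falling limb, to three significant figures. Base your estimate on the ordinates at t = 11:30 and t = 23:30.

On the falling limb, Q drops from 38.9 to 23.3 m³/s between t = 11:30 and t = 23:30 (Δt = 12 h).
k = −Δt / ln(Q₂/Q₁) = −12 / ln(23.3/38.9) = 23.4 h.

k ≈ 23.4 h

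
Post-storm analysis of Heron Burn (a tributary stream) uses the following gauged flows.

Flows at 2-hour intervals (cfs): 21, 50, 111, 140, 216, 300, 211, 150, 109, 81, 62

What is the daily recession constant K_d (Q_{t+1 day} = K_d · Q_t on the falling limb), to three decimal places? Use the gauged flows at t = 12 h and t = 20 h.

K_d ≈ 0.025

Between t = 12 h and t = 20 h the flow falls from 211 to 62 cfs over 4×2 h = 8 h.
Per-interval ratio K = (62/211)^(1/4) = 0.7363; K_d = K^(24/2) = 0.025.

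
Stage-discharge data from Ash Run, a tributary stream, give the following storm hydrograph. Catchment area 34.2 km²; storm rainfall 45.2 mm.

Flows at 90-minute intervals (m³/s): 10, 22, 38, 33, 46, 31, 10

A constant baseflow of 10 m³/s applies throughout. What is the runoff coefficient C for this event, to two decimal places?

C ≈ 0.42

ΣQ_DR = 120.0 m³/s; V = ΣQ_DR·Δt = 6.480 × 10^5 m³.
Runoff depth d = V / A = 18.95 mm.
C = d / P = 18.95 / 45.2 = 0.42.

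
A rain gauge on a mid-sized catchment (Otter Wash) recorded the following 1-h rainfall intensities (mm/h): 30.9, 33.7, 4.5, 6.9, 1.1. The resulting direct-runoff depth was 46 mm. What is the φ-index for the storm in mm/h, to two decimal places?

Only the 2 blocks with intensity above φ contribute runoff: 30.9, 33.7 mm/h.
Σ(I−φ)·Δt = d  ⇒  (30.9+33.7 − 2φ)·1 = 46
φ = (64.60 − 46/1) / 2 = 9.30 mm/h.

φ ≈ 9.30 mm/h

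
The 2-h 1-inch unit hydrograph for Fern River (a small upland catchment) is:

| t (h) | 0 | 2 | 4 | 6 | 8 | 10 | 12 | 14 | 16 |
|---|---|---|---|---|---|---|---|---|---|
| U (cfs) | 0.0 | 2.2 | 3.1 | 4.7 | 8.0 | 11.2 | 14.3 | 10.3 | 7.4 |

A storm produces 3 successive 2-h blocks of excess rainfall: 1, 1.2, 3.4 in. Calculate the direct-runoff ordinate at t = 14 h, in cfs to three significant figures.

Q ≈ 65.5 cfs

By discrete convolution, Q_j = Σ (P_i / 1 in) · U_{j−i}.
At t = 14 h (j=7): Q = (1/1)·10.3 + (1.2/1)·14.3 + (3.4/1)·11.2 = 65.5 cfs.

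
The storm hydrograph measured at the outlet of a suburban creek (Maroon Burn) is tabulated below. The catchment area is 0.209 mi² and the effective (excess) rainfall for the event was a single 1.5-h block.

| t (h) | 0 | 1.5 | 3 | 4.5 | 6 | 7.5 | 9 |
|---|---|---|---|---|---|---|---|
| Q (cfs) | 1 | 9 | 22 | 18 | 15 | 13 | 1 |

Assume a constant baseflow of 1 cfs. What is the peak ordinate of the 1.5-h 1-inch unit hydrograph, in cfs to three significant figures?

Direct runoff: 0.0, 8.0, 21.0, 17.0, 14.0, 12.0, 0.0 cfs; ΣQ_DR = 72.00 cfs, peak = 21.0 cfs.
Runoff depth d = ΣQ_DR·Δt / A = 72.00 × 5400 / (0.209 mi²) = 0.8007 in.
The 1-inch UH is the DRH scaled by (1 in)/d, so U_p = 21.0 × 1/0.8007 = 26.2 cfs.

U_p ≈ 26.2 cfs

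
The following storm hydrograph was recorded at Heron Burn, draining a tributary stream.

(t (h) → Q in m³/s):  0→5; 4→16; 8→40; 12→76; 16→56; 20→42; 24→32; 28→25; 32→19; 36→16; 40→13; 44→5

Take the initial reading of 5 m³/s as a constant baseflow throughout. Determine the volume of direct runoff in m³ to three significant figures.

V ≈ 4.10 × 10^6 m³

Direct-runoff ordinates (Q − Q_b): 0.0, 11.0, 35.0, 71.0, 51.0, 37.0, 27.0, 20.0, 14.0, 11.0, 8.0, 0.0 m³/s.
ΣQ_DR = 285.0 m³/s.
With Δt = 4 h = 14400 s, V = ΣQ_DR · Δt = 285.0 × 14400 = 4.10 × 10^6 m³.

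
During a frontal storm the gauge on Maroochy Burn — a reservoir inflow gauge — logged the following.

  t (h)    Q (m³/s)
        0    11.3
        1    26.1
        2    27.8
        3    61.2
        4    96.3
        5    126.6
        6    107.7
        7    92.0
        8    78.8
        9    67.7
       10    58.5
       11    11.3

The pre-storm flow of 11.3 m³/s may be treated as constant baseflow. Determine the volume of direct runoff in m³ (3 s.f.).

V ≈ 2.27 × 10^6 m³

Direct-runoff ordinates (Q − Q_b): 0.0, 14.8, 16.5, 49.9, 85.0, 115.3, 96.4, 80.7, 67.5, 56.4, 47.2, 0.0 m³/s.
ΣQ_DR = 629.7 m³/s.
With Δt = 1 h = 3600 s, V = ΣQ_DR · Δt = 629.7 × 3600 = 2.27 × 10^6 m³.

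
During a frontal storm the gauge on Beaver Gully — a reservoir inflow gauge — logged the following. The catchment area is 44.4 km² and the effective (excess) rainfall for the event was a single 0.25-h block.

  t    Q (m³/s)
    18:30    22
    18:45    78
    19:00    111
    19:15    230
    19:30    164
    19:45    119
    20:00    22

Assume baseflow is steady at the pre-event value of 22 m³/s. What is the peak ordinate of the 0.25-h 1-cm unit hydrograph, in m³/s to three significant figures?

U_p ≈ 173 m³/s

Direct runoff: 0.0, 56.0, 89.0, 208.0, 142.0, 97.0, 0.0 m³/s; ΣQ_DR = 592.0 m³/s, peak = 208.0 m³/s.
Runoff depth d = ΣQ_DR·Δt / A = 592.0 × 900 / (44.4 km²) = 12.00 mm.
The 1-cm UH is the DRH scaled by (10 mm)/d, so U_p = 208.0 × 10/12.00 = 173 m³/s.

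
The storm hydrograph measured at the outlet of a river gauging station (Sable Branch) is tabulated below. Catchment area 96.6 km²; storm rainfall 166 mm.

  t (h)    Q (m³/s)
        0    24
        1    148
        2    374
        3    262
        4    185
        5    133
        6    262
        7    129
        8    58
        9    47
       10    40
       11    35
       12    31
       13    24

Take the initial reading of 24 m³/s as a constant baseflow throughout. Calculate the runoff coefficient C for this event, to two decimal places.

ΣQ_DR = 1416 m³/s; V = ΣQ_DR·Δt = 5.098 × 10^6 m³.
Runoff depth d = V / A = 52.77 mm.
C = d / P = 52.77 / 166 = 0.32.

C ≈ 0.32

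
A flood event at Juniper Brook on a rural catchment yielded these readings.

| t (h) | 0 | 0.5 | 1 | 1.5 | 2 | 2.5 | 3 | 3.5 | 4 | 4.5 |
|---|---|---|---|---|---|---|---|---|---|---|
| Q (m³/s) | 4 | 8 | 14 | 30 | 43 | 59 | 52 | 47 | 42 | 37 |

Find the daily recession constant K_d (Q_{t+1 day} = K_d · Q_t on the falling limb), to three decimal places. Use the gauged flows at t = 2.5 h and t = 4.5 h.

Between t = 2.5 h and t = 4.5 h the flow falls from 59 to 37 m³/s over 4×0.5 h = 2 h.
Per-interval ratio K = (37/59)^(1/4) = 0.8899; K_d = K^(24/0.5) = 0.004.

K_d ≈ 0.004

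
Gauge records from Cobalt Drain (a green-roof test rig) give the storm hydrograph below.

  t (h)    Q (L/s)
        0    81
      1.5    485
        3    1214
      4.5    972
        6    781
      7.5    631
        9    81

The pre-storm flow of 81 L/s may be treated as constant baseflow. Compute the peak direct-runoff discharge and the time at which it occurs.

Q_p = 1133.0 L/s at t = 3 h

Subtracting baseflow gives direct-runoff ordinates: 0.0, 404.0, 1133.0, 891.0, 700.0, 550.0, 0.0 L/s.
The maximum is 1133.0 L/s, occurring at the reading for t = 3 h.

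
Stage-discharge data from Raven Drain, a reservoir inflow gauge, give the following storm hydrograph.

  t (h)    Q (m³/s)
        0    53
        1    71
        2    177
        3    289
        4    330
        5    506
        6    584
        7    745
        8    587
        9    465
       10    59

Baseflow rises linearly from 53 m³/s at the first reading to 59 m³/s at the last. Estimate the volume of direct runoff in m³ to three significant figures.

Direct-runoff ordinates (Q − Q_b): 0.00, 17.40, 122.80, 234.20, 274.60, 450.00, 527.40, 687.80, 529.20, 406.60, 0.00 m³/s.
ΣQ_DR = 3250 m³/s.
With Δt = 1 h = 3600 s, V = ΣQ_DR · Δt = 3250 × 3600 = 1.17 × 10^7 m³.

V ≈ 1.17 × 10^7 m³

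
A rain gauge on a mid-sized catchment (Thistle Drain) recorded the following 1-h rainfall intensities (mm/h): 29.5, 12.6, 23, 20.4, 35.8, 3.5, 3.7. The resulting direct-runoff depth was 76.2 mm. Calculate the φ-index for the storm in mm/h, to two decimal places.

Only the 5 blocks with intensity above φ contribute runoff: 29.5, 12.6, 23, 20.4, 35.8 mm/h.
Σ(I−φ)·Δt = d  ⇒  (29.5+12.6+23+20.4+35.8 − 5φ)·1 = 76.2
φ = (121.3 − 76.2/1) / 5 = 9.02 mm/h.

φ ≈ 9.02 mm/h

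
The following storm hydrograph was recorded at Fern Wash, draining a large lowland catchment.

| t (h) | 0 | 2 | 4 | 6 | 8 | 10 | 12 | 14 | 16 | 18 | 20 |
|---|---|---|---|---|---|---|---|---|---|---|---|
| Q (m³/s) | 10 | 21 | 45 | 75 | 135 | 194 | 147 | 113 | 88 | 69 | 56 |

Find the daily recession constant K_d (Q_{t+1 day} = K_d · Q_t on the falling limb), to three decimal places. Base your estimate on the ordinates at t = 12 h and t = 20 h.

Between t = 12 h and t = 20 h the flow falls from 147 to 56 m³/s over 4×2 h = 8 h.
Per-interval ratio K = (56/147)^(1/4) = 0.7856; K_d = K^(24/2) = 0.055.

K_d ≈ 0.055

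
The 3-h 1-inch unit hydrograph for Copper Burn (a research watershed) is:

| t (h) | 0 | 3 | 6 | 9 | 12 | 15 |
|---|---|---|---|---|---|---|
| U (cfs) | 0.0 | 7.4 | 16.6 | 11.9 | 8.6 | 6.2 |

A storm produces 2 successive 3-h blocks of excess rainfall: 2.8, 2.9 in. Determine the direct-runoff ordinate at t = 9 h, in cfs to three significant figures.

By discrete convolution, Q_j = Σ (P_i / 1 in) · U_{j−i}.
At t = 9 h (j=3): Q = (2.8/1)·11.9 + (2.9/1)·16.6 = 81.5 cfs.

Q ≈ 81.5 cfs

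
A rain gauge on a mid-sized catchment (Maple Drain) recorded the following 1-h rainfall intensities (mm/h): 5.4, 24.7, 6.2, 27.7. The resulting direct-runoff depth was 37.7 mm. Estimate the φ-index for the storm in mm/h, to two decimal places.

Only the 2 blocks with intensity above φ contribute runoff: 24.7, 27.7 mm/h.
Σ(I−φ)·Δt = d  ⇒  (24.7+27.7 − 2φ)·1 = 37.7
φ = (52.40 − 37.7/1) / 2 = 7.35 mm/h.

φ ≈ 7.35 mm/h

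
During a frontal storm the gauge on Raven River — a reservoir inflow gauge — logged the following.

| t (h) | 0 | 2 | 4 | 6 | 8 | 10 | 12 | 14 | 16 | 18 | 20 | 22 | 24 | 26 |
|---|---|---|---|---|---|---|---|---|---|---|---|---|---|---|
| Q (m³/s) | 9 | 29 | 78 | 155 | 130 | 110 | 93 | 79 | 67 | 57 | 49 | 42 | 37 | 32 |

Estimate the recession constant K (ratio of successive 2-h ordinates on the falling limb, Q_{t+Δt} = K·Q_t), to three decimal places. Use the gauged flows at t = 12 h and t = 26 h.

K ≈ 0.859

Using the recession-limb readings at t = 12 h and t = 26 h: Q falls from 93 to 32 m³/s over 7 intervals.
K = (Q₂/Q₁)^(1/7) = (32/93)^(1/7) = 0.859.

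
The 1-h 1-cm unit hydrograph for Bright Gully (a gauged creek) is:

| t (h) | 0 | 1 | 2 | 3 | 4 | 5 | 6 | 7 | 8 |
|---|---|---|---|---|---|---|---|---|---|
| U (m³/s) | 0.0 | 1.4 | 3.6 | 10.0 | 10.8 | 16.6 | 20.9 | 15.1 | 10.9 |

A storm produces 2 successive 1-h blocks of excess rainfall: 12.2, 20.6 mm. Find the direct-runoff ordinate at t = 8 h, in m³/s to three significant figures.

Q ≈ 44.4 m³/s

By discrete convolution, Q_j = Σ (P_i / 10 mm) · U_{j−i}.
At t = 8 h (j=8): Q = (12.2/10)·10.9 + (20.6/10)·15.1 = 44.4 m³/s.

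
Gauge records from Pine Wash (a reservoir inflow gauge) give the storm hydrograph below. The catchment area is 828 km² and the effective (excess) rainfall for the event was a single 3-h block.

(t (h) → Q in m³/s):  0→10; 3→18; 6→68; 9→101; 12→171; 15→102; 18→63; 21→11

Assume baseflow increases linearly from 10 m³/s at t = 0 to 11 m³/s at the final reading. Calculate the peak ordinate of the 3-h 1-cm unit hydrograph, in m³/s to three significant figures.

Direct runoff: 0.00, 7.86, 57.71, 90.57, 160.43, 91.29, 52.14, 0.00 m³/s; ΣQ_DR = 460.0 m³/s, peak = 160.43 m³/s.
Runoff depth d = ΣQ_DR·Δt / A = 460.0 × 10800 / (828 km²) = 6.000 mm.
The 1-cm UH is the DRH scaled by (10 mm)/d, so U_p = 160.43 × 10/6.000 = 267 m³/s.

U_p ≈ 267 m³/s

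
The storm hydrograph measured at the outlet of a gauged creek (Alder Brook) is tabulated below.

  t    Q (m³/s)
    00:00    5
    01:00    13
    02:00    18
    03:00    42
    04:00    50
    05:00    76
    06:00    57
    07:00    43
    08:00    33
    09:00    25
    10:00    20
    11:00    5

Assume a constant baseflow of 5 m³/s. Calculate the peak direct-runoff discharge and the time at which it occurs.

Q_p = 71.0 m³/s at t = 05:00

Subtracting baseflow gives direct-runoff ordinates: 0.0, 8.0, 13.0, 37.0, 45.0, 71.0, 52.0, 38.0, 28.0, 20.0, 15.0, 0.0 m³/s.
The maximum is 71.0 m³/s, occurring at the reading for t = 05:00.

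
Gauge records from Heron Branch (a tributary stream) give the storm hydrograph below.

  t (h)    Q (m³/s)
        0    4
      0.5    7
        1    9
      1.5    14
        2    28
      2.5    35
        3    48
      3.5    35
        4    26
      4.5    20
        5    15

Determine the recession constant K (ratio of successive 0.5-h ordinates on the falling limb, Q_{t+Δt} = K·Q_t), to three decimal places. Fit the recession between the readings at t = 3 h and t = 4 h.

K ≈ 0.736

Using the recession-limb readings at t = 3 h and t = 4 h: Q falls from 48 to 26 m³/s over 2 intervals.
K = (Q₂/Q₁)^(1/2) = (26/48)^(1/2) = 0.736.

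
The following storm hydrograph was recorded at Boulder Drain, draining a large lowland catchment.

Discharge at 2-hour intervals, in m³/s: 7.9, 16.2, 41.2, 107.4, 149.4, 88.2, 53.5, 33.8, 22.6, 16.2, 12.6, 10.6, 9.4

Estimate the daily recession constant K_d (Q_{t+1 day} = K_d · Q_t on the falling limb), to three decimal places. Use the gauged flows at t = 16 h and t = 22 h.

K_d ≈ 0.048

Between t = 16 h and t = 22 h the flow falls from 22.6 to 10.6 m³/s over 3×2 h = 6 h.
Per-interval ratio K = (10.6/22.6)^(1/3) = 0.7770; K_d = K^(24/2) = 0.048.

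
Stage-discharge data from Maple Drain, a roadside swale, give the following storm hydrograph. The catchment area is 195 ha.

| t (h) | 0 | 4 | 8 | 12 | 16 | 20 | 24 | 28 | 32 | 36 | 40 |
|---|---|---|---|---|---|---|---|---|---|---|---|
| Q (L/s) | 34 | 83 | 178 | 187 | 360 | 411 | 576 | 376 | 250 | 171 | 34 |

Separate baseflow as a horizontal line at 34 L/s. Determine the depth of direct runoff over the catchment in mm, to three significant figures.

d ≈ 16.9 mm

Direct runoff: 0.0, 49.0, 144.0, 153.0, 326.0, 377.0, 542.0, 342.0, 216.0, 137.0, 0.0 L/s; ΣQ_DR = 2286 L/s.
V = ΣQ_DR · Δt = 2286 × 14400 s = 3.292 × 10^7 L.
Over A = 195 ha, depth = V / A = 16.9 mm.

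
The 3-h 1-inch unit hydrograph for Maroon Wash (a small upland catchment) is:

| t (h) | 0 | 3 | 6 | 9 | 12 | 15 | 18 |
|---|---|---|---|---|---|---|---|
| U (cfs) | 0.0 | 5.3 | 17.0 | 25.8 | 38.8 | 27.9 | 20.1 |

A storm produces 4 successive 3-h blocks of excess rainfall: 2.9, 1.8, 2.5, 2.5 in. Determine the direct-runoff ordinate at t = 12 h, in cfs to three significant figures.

By discrete convolution, Q_j = Σ (P_i / 1 in) · U_{j−i}.
At t = 12 h (j=4): Q = (2.9/1)·38.8 + (1.8/1)·25.8 + (2.5/1)·17.0 + (2.5/1)·5.3 = 215 cfs.

Q ≈ 215 cfs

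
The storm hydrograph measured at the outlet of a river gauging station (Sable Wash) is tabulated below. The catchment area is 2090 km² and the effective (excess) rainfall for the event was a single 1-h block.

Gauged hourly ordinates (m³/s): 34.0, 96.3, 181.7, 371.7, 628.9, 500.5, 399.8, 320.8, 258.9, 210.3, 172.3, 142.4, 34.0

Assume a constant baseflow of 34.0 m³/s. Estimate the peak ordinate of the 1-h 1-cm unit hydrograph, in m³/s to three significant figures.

U_p ≈ 1190 m³/s

Direct runoff: 0.0, 62.3, 147.7, 337.7, 594.9, 466.5, 365.8, 286.8, 224.9, 176.3, 138.3, 108.4, 0.0 m³/s; ΣQ_DR = 2910 m³/s, peak = 594.9 m³/s.
Runoff depth d = ΣQ_DR·Δt / A = 2910 × 3600 / (2090 km²) = 5.012 mm.
The 1-cm UH is the DRH scaled by (10 mm)/d, so U_p = 594.9 × 10/5.012 = 1190 m³/s.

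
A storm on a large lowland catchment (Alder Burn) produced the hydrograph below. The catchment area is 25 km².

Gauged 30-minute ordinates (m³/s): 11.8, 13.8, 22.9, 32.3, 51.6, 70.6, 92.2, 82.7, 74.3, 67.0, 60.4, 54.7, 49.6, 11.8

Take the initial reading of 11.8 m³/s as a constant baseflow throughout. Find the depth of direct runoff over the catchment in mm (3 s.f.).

Direct runoff: 0.0, 2.0, 11.1, 20.5, 39.8, 58.8, 80.4, 70.9, 62.5, 55.2, 48.6, 42.9, 37.8, 0.0 m³/s; ΣQ_DR = 530.5 m³/s.
V = ΣQ_DR · Δt = 530.5 × 1800 s = 9.549 × 10^5 m³.
Over A = 25 km², depth = V / A = 38.2 mm.

d ≈ 38.2 mm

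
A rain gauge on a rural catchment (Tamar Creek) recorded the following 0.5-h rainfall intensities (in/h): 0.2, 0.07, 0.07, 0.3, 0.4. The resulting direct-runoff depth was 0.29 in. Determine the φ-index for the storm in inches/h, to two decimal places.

φ ≈ 0.11 in/h

Only the 3 blocks with intensity above φ contribute runoff: 0.2, 0.3, 0.4 in/h.
Σ(I−φ)·Δt = d  ⇒  (0.2+0.3+0.4 − 3φ)·0.5 = 0.29
φ = (0.9000 − 0.29/0.5) / 3 = 0.11 in/h.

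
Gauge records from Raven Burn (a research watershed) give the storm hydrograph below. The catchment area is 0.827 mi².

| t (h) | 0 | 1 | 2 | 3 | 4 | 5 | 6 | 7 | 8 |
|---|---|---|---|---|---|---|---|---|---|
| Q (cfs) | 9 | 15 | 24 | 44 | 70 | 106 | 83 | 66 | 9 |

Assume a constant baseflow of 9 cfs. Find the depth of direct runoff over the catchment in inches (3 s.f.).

d ≈ 0.646 in

Direct runoff: 0.0, 6.0, 15.0, 35.0, 61.0, 97.0, 74.0, 57.0, 0.0 cfs; ΣQ_DR = 345.0 cfs.
V = ΣQ_DR · Δt = 345.0 × 3600 s = 1.242 × 10^6 ft³.
Over A = 0.827 mi², depth = V / A = 0.646 in.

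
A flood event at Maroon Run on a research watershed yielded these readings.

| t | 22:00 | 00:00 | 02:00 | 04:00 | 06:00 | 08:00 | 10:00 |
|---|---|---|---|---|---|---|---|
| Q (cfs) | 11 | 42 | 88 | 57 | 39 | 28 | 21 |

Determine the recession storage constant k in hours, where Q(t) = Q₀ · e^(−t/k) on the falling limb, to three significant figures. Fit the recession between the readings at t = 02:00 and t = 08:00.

k ≈ 5.24 h

On the falling limb, Q drops from 88 to 28 cfs between t = 02:00 and t = 08:00 (Δt = 6 h).
k = −Δt / ln(Q₂/Q₁) = −6 / ln(28/88) = 5.24 h.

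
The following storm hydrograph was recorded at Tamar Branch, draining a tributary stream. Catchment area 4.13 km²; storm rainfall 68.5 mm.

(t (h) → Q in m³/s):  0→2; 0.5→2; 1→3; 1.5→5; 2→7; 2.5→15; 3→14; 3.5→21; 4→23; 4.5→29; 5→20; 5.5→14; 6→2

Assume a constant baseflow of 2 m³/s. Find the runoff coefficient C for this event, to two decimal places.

C ≈ 0.83

ΣQ_DR = 131.0 m³/s; V = ΣQ_DR·Δt = 2.358 × 10^5 m³.
Runoff depth d = V / A = 57.09 mm.
C = d / P = 57.09 / 68.5 = 0.83.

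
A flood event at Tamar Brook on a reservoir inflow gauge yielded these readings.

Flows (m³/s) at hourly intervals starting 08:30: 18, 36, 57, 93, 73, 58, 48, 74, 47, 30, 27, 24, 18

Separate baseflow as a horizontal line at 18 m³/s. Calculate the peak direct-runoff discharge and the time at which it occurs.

Subtracting baseflow gives direct-runoff ordinates: 0.0, 18.0, 39.0, 75.0, 55.0, 40.0, 30.0, 56.0, 29.0, 12.0, 9.0, 6.0, 0.0 m³/s.
The maximum is 75.0 m³/s, occurring at the reading for t = 11:30.

Q_p = 75.0 m³/s at t = 11:30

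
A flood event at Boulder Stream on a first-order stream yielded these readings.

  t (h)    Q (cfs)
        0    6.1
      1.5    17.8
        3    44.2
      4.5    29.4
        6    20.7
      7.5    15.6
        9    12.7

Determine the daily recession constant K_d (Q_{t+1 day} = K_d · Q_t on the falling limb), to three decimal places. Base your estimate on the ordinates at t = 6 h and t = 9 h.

Between t = 6 h and t = 9 h the flow falls from 20.7 to 12.7 cfs over 2×1.5 h = 3 h.
Per-interval ratio K = (12.7/20.7)^(1/2) = 0.7833; K_d = K^(24/1.5) = 0.020.

K_d ≈ 0.020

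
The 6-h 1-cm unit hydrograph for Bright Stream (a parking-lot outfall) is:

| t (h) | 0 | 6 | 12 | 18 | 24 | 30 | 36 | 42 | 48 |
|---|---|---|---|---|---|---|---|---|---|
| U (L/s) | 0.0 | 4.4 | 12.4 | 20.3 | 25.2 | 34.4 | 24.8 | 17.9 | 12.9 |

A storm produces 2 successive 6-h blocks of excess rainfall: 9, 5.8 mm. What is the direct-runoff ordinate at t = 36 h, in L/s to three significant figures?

Q ≈ 42.3 L/s

By discrete convolution, Q_j = Σ (P_i / 10 mm) · U_{j−i}.
At t = 36 h (j=6): Q = (9/10)·24.8 + (5.8/10)·34.4 = 42.3 L/s.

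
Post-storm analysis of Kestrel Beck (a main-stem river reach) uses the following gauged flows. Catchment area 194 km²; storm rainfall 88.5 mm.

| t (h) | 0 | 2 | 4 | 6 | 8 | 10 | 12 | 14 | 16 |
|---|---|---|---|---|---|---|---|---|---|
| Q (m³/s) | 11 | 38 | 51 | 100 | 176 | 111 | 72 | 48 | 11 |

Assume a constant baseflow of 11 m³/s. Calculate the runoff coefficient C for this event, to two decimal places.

ΣQ_DR = 519.0 m³/s; V = ΣQ_DR·Δt = 3.737 × 10^6 m³.
Runoff depth d = V / A = 19.26 mm.
C = d / P = 19.26 / 88.5 = 0.22.

C ≈ 0.22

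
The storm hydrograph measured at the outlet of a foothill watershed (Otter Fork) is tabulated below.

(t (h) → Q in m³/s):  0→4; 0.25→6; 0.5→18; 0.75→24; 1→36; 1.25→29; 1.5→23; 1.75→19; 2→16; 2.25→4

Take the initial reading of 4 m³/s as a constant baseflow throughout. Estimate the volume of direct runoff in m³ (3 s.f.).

Direct-runoff ordinates (Q − Q_b): 0.0, 2.0, 14.0, 20.0, 32.0, 25.0, 19.0, 15.0, 12.0, 0.0 m³/s.
ΣQ_DR = 139.0 m³/s.
With Δt = 0.25 h = 900 s, V = ΣQ_DR · Δt = 139.0 × 900 = 1.25 × 10^5 m³.

V ≈ 1.25 × 10^5 m³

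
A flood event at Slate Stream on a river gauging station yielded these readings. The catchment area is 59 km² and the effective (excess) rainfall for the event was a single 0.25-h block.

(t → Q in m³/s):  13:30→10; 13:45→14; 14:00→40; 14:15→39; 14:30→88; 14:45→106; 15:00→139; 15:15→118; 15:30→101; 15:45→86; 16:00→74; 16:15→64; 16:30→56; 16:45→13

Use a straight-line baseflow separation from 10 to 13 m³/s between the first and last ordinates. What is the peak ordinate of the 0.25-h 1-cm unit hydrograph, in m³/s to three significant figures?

U_p ≈ 106 m³/s

Direct runoff: 0.00, 3.77, 29.54, 28.31, 77.08, 94.85, 127.62, 106.38, 89.15, 73.92, 61.69, 51.46, 43.23, 0.00 m³/s; ΣQ_DR = 787.0 m³/s, peak = 127.62 m³/s.
Runoff depth d = ΣQ_DR·Δt / A = 787.0 × 900 / (59 km²) = 12.01 mm.
The 1-cm UH is the DRH scaled by (10 mm)/d, so U_p = 127.62 × 10/12.01 = 106 m³/s.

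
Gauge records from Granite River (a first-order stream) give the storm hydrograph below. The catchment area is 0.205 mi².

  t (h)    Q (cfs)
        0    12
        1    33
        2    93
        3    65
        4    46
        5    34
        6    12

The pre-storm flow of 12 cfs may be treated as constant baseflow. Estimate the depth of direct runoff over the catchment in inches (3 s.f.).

Direct runoff: 0.0, 21.0, 81.0, 53.0, 34.0, 22.0, 0.0 cfs; ΣQ_DR = 211.0 cfs.
V = ΣQ_DR · Δt = 211.0 × 3600 s = 7.596 × 10^5 ft³.
Over A = 0.205 mi², depth = V / A = 1.59 in.

d ≈ 1.59 in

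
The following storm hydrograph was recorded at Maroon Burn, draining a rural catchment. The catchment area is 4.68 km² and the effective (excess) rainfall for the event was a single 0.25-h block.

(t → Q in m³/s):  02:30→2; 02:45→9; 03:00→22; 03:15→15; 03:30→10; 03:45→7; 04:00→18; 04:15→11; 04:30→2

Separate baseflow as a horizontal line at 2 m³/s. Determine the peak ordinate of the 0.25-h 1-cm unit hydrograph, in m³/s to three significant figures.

Direct runoff: 0.0, 7.0, 20.0, 13.0, 8.0, 5.0, 16.0, 9.0, 0.0 m³/s; ΣQ_DR = 78.00 m³/s, peak = 20.0 m³/s.
Runoff depth d = ΣQ_DR·Δt / A = 78.00 × 900 / (4.68 km²) = 15.00 mm.
The 1-cm UH is the DRH scaled by (10 mm)/d, so U_p = 20.0 × 10/15.00 = 13.3 m³/s.

U_p ≈ 13.3 m³/s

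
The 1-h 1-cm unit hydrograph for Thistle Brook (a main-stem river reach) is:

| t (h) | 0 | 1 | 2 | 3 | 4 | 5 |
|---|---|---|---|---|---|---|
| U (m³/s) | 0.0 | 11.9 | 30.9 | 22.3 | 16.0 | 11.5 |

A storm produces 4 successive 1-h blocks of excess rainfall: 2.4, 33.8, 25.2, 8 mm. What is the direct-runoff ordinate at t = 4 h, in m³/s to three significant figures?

By discrete convolution, Q_j = Σ (P_i / 10 mm) · U_{j−i}.
At t = 4 h (j=4): Q = (2.4/10)·16.0 + (33.8/10)·22.3 + (25.2/10)·30.9 + (8/10)·11.9 = 167 m³/s.

Q ≈ 167 m³/s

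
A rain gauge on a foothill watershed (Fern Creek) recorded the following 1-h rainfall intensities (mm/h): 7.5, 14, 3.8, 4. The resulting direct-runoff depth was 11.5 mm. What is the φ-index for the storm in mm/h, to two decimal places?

φ ≈ 5.00 mm/h

Only the 2 blocks with intensity above φ contribute runoff: 7.5, 14 mm/h.
Σ(I−φ)·Δt = d  ⇒  (7.5+14 − 2φ)·1 = 11.5
φ = (21.50 − 11.5/1) / 2 = 5.00 mm/h.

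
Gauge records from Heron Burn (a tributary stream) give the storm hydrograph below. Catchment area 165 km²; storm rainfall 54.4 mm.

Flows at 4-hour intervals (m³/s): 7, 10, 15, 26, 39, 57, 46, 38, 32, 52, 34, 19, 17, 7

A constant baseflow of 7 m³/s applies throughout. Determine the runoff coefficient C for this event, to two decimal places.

C ≈ 0.48

ΣQ_DR = 301.0 m³/s; V = ΣQ_DR·Δt = 4.334 × 10^6 m³.
Runoff depth d = V / A = 26.27 mm.
C = d / P = 26.27 / 54.4 = 0.48.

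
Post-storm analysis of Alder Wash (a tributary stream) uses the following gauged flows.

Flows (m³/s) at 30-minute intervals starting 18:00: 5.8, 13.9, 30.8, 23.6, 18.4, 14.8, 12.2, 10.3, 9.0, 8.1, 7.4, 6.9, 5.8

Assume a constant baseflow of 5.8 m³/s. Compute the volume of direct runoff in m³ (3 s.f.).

V ≈ 1.65 × 10^5 m³

Direct-runoff ordinates (Q − Q_b): 0.0, 8.1, 25.0, 17.8, 12.6, 9.0, 6.4, 4.5, 3.2, 2.3, 1.6, 1.1, 0.0 m³/s.
ΣQ_DR = 91.60 m³/s.
With Δt = 0.5 h = 1800 s, V = ΣQ_DR · Δt = 91.60 × 1800 = 1.65 × 10^5 m³.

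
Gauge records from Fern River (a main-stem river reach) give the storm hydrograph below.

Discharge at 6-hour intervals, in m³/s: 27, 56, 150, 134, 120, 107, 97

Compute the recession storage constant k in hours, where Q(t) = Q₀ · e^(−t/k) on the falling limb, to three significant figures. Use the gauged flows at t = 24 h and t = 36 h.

On the falling limb, Q drops from 120 to 97 m³/s between t = 24 h and t = 36 h (Δt = 12 h).
k = −Δt / ln(Q₂/Q₁) = −12 / ln(97/120) = 56.4 h.

k ≈ 56.4 h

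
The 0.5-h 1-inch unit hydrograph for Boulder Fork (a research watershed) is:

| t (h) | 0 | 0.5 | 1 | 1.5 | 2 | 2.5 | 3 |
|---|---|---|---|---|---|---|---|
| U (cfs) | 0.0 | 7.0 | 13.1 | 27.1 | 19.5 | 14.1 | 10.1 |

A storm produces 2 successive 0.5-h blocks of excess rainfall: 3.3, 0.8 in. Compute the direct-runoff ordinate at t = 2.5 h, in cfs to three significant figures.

Q ≈ 62.1 cfs

By discrete convolution, Q_j = Σ (P_i / 1 in) · U_{j−i}.
At t = 2.5 h (j=5): Q = (3.3/1)·14.1 + (0.8/1)·19.5 = 62.1 cfs.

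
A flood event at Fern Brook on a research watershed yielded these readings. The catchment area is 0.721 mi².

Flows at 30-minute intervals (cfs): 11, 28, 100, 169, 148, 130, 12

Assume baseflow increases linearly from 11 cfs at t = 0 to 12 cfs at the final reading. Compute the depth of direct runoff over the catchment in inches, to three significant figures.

d ≈ 0.556 in

Direct runoff: 0.00, 16.83, 88.67, 157.50, 136.33, 118.17, 0.00 cfs; ΣQ_DR = 517.5 cfs.
V = ΣQ_DR · Δt = 517.5 × 1800 s = 9.315 × 10^5 ft³.
Over A = 0.721 mi², depth = V / A = 0.556 in.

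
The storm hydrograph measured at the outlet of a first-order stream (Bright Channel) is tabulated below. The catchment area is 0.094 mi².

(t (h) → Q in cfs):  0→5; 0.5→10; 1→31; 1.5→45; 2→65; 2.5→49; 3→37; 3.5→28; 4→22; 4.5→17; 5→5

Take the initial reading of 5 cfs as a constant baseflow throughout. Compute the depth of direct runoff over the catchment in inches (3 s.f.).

d ≈ 2.13 in

Direct runoff: 0.0, 5.0, 26.0, 40.0, 60.0, 44.0, 32.0, 23.0, 17.0, 12.0, 0.0 cfs; ΣQ_DR = 259.0 cfs.
V = ΣQ_DR · Δt = 259.0 × 1800 s = 4.662 × 10^5 ft³.
Over A = 0.094 mi², depth = V / A = 2.13 in.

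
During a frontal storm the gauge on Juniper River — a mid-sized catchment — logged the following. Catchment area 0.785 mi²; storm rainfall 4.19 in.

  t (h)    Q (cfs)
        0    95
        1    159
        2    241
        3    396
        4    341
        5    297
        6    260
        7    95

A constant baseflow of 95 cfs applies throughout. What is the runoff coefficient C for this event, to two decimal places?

C ≈ 0.53

ΣQ_DR = 1124 cfs; V = ΣQ_DR·Δt = 4.046 × 10^6 ft³.
Runoff depth d = V / A = 2.219 in.
C = d / P = 2.219 / 4.19 = 0.53.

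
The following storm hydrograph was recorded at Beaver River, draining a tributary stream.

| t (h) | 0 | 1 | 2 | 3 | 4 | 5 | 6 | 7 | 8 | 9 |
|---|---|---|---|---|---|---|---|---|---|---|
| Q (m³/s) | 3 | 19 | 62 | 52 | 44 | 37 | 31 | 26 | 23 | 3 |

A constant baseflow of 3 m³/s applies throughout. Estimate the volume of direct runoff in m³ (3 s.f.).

V ≈ 9.72 × 10^5 m³

Direct-runoff ordinates (Q − Q_b): 0.0, 16.0, 59.0, 49.0, 41.0, 34.0, 28.0, 23.0, 20.0, 0.0 m³/s.
ΣQ_DR = 270.0 m³/s.
With Δt = 1 h = 3600 s, V = ΣQ_DR · Δt = 270.0 × 3600 = 9.72 × 10^5 m³.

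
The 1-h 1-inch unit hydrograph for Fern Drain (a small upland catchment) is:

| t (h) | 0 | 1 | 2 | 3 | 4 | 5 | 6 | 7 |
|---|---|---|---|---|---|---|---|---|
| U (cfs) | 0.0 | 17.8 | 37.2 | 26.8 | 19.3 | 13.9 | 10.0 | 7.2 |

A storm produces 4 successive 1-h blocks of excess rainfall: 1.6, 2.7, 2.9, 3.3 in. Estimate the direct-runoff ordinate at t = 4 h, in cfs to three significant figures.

Q ≈ 270 cfs

By discrete convolution, Q_j = Σ (P_i / 1 in) · U_{j−i}.
At t = 4 h (j=4): Q = (1.6/1)·19.3 + (2.7/1)·26.8 + (2.9/1)·37.2 + (3.3/1)·17.8 = 270 cfs.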